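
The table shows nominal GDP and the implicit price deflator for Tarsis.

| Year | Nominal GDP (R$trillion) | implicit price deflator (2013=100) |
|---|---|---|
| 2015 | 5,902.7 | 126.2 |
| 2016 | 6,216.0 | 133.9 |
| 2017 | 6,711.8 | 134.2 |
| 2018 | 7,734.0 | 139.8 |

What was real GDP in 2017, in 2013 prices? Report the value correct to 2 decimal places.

R$5,001.34 trillion

Real GDP 2017 = 6711.8 / 1.342 = 5001.34.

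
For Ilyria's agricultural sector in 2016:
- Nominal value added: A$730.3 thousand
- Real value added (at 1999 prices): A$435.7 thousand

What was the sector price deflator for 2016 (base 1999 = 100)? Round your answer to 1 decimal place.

sector price deflator = (Nominal / Real) × 100 = 730.3 / 435.7 × 100 = 167.62.

167.6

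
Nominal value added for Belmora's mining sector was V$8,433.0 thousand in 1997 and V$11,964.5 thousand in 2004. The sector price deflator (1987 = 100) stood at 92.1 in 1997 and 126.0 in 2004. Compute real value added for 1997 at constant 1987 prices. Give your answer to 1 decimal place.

V$9,156.4 thousand

Real value added = Nominal / (sector price deflator/100) = 8433.0 / 0.921 = 9156.35.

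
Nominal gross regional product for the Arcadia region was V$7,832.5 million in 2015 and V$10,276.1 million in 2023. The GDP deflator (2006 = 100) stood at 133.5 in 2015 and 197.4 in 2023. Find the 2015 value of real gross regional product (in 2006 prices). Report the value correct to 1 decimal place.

Real gross regional product = Nominal / (GDP deflator/100) = 7832.5 / 1.335 = 5867.04.

V$5,867.0 million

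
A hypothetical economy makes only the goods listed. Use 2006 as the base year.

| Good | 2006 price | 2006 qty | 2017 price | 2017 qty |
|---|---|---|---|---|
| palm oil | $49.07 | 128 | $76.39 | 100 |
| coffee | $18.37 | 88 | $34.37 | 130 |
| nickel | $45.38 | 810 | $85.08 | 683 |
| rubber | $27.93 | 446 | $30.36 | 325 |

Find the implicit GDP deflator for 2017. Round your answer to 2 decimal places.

169.07

Nominal GDP 2017 = 76.39·100 + 34.37·130 + 85.08·683 + 30.36·325 = 80083.74.
Real GDP 2017 (at 2006 prices) = 49.07·100 + 18.37·130 + 45.38·683 + 27.93·325 = 47366.89.
Deflator = Nominal/Real × 100 = 80083.74/47366.89 × 100 = 169.071.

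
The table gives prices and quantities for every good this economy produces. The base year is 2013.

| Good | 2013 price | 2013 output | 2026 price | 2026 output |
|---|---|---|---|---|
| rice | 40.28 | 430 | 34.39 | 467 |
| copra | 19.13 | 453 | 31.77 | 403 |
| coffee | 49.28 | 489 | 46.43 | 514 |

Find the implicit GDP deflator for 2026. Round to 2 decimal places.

101.69

Nominal GDP 2026 = 34.39·467 + 31.77·403 + 46.43·514 = 52728.46.
Real GDP 2026 (at 2013 prices) = 40.28·467 + 19.13·403 + 49.28·514 = 51850.07.
Deflator = Nominal/Real × 100 = 52728.46/51850.07 × 100 = 101.694.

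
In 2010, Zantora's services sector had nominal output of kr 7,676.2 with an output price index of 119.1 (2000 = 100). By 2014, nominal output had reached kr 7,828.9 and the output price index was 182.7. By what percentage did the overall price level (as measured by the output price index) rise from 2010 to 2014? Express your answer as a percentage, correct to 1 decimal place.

Price-level change = 182.7 / 119.1 − 1 = 0.5340.

53.4%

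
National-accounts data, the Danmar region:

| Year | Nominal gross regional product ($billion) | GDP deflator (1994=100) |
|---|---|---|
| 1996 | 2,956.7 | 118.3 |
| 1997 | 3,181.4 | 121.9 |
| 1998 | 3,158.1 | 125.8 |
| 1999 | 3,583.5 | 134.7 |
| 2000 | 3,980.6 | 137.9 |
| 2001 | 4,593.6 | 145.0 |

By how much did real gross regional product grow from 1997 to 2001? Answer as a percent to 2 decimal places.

Real gross regional product 1997 = 3181.4/1.219 = 2609.84.
Real gross regional product 2001 = 4593.6/1.450 = 3168.00.
Change = 3168.00/2609.84 − 1 = 0.2139.

21.39%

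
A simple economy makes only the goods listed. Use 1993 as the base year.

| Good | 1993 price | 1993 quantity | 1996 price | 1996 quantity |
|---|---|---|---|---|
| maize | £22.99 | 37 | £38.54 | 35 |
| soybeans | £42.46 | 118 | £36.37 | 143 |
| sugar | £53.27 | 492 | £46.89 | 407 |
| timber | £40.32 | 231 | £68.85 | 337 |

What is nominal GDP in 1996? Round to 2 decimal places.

£48836.49

Nominal GDP 1996 = Σ (p_1996 × q_1996) = 38.54·35 + 36.37·143 + 46.89·407 + 68.85·337 = 48836.49.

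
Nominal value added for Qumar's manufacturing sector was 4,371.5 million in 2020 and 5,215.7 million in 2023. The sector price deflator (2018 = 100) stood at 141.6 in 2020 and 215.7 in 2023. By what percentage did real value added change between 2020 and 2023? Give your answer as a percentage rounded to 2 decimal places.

-21.68%

Deflate each year: 2020 → 4371.5/1.416 = 3087.22; 2023 → 5215.7/2.157 = 2418.03.
So real value added changed by 2418.03/3087.22 − 1 = -0.2168, i.e. -21.68%.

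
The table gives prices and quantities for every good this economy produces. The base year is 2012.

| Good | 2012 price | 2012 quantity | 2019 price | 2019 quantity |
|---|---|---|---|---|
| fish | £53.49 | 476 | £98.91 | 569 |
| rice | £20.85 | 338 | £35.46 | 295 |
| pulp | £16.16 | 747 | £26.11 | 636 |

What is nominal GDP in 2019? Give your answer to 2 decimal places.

Nominal GDP 2019 = Σ (p_2019 × q_2019) = 98.91·569 + 35.46·295 + 26.11·636 = 83346.45.

£83346.45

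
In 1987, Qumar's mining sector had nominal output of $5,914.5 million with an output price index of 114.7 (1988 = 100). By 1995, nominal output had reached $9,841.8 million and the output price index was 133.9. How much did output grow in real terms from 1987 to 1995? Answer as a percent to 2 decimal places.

42.54%

Deflate each year: 1987 → 5914.5/1.147 = 5156.50; 1995 → 9841.8/1.339 = 7350.11.
So real output changed by 7350.11/5156.50 − 1 = 0.4254, i.e. 42.54%.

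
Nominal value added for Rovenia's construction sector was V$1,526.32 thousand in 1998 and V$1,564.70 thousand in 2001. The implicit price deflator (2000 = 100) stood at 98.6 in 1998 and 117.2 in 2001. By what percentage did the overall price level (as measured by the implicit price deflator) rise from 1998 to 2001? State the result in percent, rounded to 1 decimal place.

18.9%

Price-level change = 117.2 / 98.6 − 1 = 0.1886.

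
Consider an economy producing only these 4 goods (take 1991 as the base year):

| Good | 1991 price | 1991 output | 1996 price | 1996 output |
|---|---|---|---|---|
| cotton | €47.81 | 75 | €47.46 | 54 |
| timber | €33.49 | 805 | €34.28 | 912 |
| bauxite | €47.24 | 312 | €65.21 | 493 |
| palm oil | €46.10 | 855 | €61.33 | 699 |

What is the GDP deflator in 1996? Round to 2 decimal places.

Nominal GDP 1996 = 47.46·54 + 34.28·912 + 65.21·493 + 61.33·699 = 108844.40.
Real GDP 1996 (at 1991 prices) = 47.81·54 + 33.49·912 + 47.24·493 + 46.10·699 = 88637.84.
Deflator = Nominal/Real × 100 = 108844.40/88637.84 × 100 = 122.797.

122.80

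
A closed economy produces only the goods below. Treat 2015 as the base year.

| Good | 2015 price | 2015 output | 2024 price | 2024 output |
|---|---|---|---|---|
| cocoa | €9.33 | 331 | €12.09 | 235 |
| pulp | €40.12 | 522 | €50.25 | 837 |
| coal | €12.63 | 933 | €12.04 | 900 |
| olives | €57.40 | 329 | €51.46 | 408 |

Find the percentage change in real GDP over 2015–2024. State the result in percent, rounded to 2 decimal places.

Real GDP 2015 = Nominal GDP 2015 = 9.33·331 + 40.12·522 + 12.63·933 + 57.40·329 = 54699.26.
Real GDP 2024 (at 2015 prices) = 9.33·235 + 40.12·837 + 12.63·900 + 57.40·408 = 70559.19.
Real growth = 70559.19/54699.26 − 1 = 0.2899.

28.99%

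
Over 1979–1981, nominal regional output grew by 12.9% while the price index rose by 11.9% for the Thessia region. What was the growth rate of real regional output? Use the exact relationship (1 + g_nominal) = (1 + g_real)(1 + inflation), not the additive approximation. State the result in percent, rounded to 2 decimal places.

0.89%

(1 + g_nom) = (1 + g_real)(1 + π), so g_real = 1.1290 / 1.1190 − 1 = 0.00894.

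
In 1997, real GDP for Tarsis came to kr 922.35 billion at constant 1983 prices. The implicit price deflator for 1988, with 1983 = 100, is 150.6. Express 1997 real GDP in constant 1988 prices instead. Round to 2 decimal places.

kr 1,389.06 billion

Real GDP in 1988 prices = Real GDP in 1983 prices × (P_1988/P_1983) = 922.35 × 1.506 = 1389.06.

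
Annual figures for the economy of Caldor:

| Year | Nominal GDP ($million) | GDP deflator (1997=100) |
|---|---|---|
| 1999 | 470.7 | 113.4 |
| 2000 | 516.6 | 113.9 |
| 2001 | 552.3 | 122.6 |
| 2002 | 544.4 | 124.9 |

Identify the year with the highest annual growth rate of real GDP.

2000

2000: real = 516.6/1.139 = 453.56; growth vs 1999 (415.08) = 9.27%.
2001: real = 552.3/1.226 = 450.49; growth vs 2000 (453.56) = -0.68%.
2002: real = 544.4/1.249 = 435.87; growth vs 2001 (450.49) = -3.25%.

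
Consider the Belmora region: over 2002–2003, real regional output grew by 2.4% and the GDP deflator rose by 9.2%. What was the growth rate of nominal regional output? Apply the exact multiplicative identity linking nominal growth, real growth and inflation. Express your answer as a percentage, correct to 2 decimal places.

11.82%

(1 + g_nom) = (1 + g_real)(1 + π) = 1.0240 × 1.0920 = 1.11821.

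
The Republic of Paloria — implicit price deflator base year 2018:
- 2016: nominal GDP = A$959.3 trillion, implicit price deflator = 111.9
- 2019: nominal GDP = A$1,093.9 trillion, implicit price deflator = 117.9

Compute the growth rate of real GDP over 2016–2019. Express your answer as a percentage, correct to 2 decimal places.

8.23%

Real GDP 2016 = 959.3 / 1.119 = 857.28.
Real GDP 2019 = 1093.9 / 1.179 = 927.82.
Real growth = 927.82 / 857.28 − 1 = 0.0823.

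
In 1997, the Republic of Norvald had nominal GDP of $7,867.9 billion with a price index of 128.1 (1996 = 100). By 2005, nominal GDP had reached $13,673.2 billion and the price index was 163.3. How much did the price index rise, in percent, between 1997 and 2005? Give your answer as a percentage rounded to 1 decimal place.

Price-level change = 163.3 / 128.1 − 1 = 0.2748.

27.5%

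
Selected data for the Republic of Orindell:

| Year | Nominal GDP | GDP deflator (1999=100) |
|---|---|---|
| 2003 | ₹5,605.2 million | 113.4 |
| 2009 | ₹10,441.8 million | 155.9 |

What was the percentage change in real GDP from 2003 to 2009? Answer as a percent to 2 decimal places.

35.50%

Deflate each year: 2003 → 5605.2/1.134 = 4942.86; 2009 → 10441.8/1.559 = 6697.75.
So real GDP changed by 6697.75/4942.86 − 1 = 0.3550, i.e. 35.50%.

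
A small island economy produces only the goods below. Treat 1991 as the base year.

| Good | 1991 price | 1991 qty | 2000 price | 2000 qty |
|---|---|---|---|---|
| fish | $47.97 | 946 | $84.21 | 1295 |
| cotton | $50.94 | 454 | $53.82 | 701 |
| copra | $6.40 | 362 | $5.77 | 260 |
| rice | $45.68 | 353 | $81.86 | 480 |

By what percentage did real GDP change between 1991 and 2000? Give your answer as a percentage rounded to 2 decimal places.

39.65%

Real GDP 1991 = Nominal GDP 1991 = 47.97·946 + 50.94·454 + 6.40·362 + 45.68·353 = 86948.22.
Real GDP 2000 (at 1991 prices) = 47.97·1295 + 50.94·701 + 6.40·260 + 45.68·480 = 121420.49.
Real growth = 121420.49/86948.22 − 1 = 0.3965.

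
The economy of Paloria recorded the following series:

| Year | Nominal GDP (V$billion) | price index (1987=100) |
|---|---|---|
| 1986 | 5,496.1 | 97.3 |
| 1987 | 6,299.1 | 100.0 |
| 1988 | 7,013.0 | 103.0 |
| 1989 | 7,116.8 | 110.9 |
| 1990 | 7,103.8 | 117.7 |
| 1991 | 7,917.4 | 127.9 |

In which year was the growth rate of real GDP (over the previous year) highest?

1987

1987: real = 6299.1/1.000 = 6299.10; growth vs 1986 (5648.61) = 11.52%.
1988: real = 7013.0/1.030 = 6808.74; growth vs 1987 (6299.10) = 8.09%.
1989: real = 7116.8/1.109 = 6417.31; growth vs 1988 (6808.74) = -5.75%.
1990: real = 7103.8/1.177 = 6035.51; growth vs 1989 (6417.31) = -5.95%.
1991: real = 7917.4/1.279 = 6190.30; growth vs 1990 (6035.51) = 2.56%.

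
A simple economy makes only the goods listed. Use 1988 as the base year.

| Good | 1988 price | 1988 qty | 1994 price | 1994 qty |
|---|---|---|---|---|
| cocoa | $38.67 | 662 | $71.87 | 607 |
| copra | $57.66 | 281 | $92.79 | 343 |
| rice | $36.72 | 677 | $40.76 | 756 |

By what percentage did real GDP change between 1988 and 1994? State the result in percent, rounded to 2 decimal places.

6.52%

Real GDP 1988 = Nominal GDP 1988 = 38.67·662 + 57.66·281 + 36.72·677 = 66661.44.
Real GDP 1994 (at 1988 prices) = 38.67·607 + 57.66·343 + 36.72·756 = 71010.39.
Real growth = 71010.39/66661.44 − 1 = 0.0652.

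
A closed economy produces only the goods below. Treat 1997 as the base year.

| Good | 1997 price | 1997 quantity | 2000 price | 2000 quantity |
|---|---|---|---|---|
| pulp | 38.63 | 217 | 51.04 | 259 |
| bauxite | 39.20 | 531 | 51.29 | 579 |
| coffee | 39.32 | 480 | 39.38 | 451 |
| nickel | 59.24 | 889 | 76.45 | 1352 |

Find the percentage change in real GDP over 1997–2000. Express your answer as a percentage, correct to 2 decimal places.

Real GDP 1997 = Nominal GDP 1997 = 38.63·217 + 39.20·531 + 39.32·480 + 59.24·889 = 100735.87.
Real GDP 2000 (at 1997 prices) = 38.63·259 + 39.20·579 + 39.32·451 + 59.24·1352 = 130527.77.
Real growth = 130527.77/100735.87 − 1 = 0.2957.

29.57%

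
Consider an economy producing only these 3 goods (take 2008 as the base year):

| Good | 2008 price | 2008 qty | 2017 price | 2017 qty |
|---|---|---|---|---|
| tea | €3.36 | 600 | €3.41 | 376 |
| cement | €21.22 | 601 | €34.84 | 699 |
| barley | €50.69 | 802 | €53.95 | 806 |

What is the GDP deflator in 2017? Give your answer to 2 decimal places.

Nominal GDP 2017 = 3.41·376 + 34.84·699 + 53.95·806 = 69119.02.
Real GDP 2017 (at 2008 prices) = 3.36·376 + 21.22·699 + 50.69·806 = 56952.28.
Deflator = Nominal/Real × 100 = 69119.02/56952.28 × 100 = 121.363.

121.36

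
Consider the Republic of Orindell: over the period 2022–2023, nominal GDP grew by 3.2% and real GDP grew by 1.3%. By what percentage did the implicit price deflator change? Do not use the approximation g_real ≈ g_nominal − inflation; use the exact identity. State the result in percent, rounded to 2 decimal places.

(1 + g_nom) = (1 + g_real)(1 + π), so π = 1.0320 / 1.0130 − 1 = 0.01876.

1.88%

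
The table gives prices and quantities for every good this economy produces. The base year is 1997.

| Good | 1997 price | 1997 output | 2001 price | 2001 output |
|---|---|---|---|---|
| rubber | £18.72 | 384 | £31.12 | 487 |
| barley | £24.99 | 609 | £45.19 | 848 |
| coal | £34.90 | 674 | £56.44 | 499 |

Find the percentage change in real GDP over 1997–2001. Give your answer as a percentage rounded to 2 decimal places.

Real GDP 1997 = Nominal GDP 1997 = 18.72·384 + 24.99·609 + 34.90·674 = 45929.99.
Real GDP 2001 (at 1997 prices) = 18.72·487 + 24.99·848 + 34.90·499 = 47723.26.
Real growth = 47723.26/45929.99 − 1 = 0.0390.

3.90%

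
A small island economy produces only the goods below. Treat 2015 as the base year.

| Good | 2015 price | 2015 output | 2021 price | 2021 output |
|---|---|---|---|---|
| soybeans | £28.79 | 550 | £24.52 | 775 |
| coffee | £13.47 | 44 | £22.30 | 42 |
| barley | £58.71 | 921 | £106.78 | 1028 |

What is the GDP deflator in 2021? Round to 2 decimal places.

Nominal GDP 2021 = 24.52·775 + 22.30·42 + 106.78·1028 = 129709.44.
Real GDP 2021 (at 2015 prices) = 28.79·775 + 13.47·42 + 58.71·1028 = 83231.87.
Deflator = Nominal/Real × 100 = 129709.44/83231.87 × 100 = 155.841.

155.84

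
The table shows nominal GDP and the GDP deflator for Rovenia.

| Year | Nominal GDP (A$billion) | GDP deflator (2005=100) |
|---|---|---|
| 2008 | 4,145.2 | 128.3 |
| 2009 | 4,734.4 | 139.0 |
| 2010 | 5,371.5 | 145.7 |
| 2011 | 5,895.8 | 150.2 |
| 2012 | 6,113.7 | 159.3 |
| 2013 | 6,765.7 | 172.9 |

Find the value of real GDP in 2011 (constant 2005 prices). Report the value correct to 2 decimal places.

A$3,925.30 billion

Real GDP 2011 = 5895.8 / 1.502 = 3925.30.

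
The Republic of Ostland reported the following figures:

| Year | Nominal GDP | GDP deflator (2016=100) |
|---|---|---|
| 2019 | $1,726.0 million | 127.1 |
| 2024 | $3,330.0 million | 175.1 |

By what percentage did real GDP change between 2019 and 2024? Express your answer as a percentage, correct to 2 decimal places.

40.04%

Real GDP 2019 = 1726.0 / 1.271 = 1357.99.
Real GDP 2024 = 3330.0 / 1.751 = 1901.77.
Real growth = 1901.77 / 1357.99 − 1 = 0.4004.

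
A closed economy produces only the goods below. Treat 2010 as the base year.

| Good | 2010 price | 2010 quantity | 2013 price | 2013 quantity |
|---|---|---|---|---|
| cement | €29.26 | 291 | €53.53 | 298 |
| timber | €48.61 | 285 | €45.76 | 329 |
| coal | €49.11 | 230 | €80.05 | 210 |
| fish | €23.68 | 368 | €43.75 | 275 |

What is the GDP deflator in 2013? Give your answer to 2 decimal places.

Nominal GDP 2013 = 53.53·298 + 45.76·329 + 80.05·210 + 43.75·275 = 59848.73.
Real GDP 2013 (at 2010 prices) = 29.26·298 + 48.61·329 + 49.11·210 + 23.68·275 = 41537.27.
Deflator = Nominal/Real × 100 = 59848.73/41537.27 × 100 = 144.084.

144.08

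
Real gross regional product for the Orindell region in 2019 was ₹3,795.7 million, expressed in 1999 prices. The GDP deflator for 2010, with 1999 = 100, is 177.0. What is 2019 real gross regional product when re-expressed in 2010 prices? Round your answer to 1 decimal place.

Real gross regional product in 2010 prices = Real gross regional product in 1999 prices × (P_2010/P_1999) = 3795.7 × 1.770 = 6718.39.

₹6,718.4 million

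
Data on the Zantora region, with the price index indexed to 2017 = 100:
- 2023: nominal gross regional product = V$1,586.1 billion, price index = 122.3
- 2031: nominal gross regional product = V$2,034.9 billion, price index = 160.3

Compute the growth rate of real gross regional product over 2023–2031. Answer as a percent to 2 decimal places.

Real gross regional product 2023 = 1586.1 / 1.223 = 1296.89.
Real gross regional product 2031 = 2034.9 / 1.603 = 1269.43.
Real growth = 1269.43 / 1296.89 − 1 = -0.0212.

-2.12%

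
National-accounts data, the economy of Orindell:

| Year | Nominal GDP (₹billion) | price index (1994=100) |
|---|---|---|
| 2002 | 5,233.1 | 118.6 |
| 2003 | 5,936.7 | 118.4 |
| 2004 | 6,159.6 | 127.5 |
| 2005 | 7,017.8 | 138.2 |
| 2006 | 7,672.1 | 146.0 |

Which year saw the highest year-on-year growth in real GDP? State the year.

2003: real = 5936.7/1.184 = 5014.10; growth vs 2002 (4412.39) = 13.64%.
2004: real = 6159.6/1.275 = 4831.06; growth vs 2003 (5014.10) = -3.65%.
2005: real = 7017.8/1.382 = 5078.00; growth vs 2004 (4831.06) = 5.11%.
2006: real = 7672.1/1.460 = 5254.86; growth vs 2005 (5078.00) = 3.48%.

2003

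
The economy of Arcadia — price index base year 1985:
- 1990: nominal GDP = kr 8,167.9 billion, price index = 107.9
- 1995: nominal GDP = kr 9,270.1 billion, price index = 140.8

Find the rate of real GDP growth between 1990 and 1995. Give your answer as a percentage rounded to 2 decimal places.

-13.03%

Deflate each year: 1990 → 8167.9/1.079 = 7569.88; 1995 → 9270.1/1.408 = 6583.88.
So real GDP changed by 6583.88/7569.88 − 1 = -0.1303, i.e. -13.03%.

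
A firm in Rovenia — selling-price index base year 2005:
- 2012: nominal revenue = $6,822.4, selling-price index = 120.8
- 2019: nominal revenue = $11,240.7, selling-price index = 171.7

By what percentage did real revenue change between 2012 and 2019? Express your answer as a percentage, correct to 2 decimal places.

15.92%

Deflate each year: 2012 → 6822.4/1.208 = 5647.68; 2019 → 11240.7/1.717 = 6546.71.
So real revenue changed by 6546.71/5647.68 − 1 = 0.1592, i.e. 15.92%.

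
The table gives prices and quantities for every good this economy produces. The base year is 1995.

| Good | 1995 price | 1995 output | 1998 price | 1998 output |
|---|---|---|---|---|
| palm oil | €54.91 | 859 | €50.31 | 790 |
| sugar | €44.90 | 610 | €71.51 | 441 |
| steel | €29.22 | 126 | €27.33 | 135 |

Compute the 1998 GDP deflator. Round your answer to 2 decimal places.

Nominal GDP 1998 = 50.31·790 + 71.51·441 + 27.33·135 = 74970.36.
Real GDP 1998 (at 1995 prices) = 54.91·790 + 44.90·441 + 29.22·135 = 67124.50.
Deflator = Nominal/Real × 100 = 74970.36/67124.50 × 100 = 111.689.

111.69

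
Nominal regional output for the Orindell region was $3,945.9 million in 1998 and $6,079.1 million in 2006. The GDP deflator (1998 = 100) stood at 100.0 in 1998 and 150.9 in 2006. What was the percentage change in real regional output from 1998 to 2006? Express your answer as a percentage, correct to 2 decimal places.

Deflate each year: 1998 → 3945.9/1.000 = 3945.90; 2006 → 6079.1/1.509 = 4028.56.
So real regional output changed by 4028.56/3945.90 − 1 = 0.0209, i.e. 2.09%.

2.09%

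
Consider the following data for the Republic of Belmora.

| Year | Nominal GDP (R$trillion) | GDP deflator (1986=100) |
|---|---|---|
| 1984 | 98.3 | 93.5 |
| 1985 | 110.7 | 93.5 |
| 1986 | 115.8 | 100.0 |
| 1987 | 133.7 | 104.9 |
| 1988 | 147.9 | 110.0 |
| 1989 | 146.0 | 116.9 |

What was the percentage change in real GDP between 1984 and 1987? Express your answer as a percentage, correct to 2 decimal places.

Real GDP 1984 = 98.3/0.935 = 105.13.
Real GDP 1987 = 133.7/1.049 = 127.45.
Change = 127.45/105.13 − 1 = 0.2123.

21.23%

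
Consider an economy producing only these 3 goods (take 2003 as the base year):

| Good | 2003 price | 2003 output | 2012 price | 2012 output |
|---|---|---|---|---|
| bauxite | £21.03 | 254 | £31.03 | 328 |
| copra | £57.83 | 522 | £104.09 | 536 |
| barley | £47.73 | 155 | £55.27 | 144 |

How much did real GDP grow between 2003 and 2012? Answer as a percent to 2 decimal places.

Real GDP 2003 = Nominal GDP 2003 = 21.03·254 + 57.83·522 + 47.73·155 = 42927.03.
Real GDP 2012 (at 2003 prices) = 21.03·328 + 57.83·536 + 47.73·144 = 44767.84.
Real growth = 44767.84/42927.03 − 1 = 0.0429.

4.29%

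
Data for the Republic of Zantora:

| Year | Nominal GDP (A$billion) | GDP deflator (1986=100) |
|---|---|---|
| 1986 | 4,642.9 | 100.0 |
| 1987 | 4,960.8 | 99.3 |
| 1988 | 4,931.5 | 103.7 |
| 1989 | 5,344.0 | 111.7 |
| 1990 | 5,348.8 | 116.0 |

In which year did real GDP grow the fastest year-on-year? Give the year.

1987: real = 4960.8/0.993 = 4995.77; growth vs 1986 (4642.90) = 7.60%.
1988: real = 4931.5/1.037 = 4755.54; growth vs 1987 (4995.77) = -4.81%.
1989: real = 5344.0/1.117 = 4784.24; growth vs 1988 (4755.54) = 0.60%.
1990: real = 5348.8/1.160 = 4611.03; growth vs 1989 (4784.24) = -3.62%.

1987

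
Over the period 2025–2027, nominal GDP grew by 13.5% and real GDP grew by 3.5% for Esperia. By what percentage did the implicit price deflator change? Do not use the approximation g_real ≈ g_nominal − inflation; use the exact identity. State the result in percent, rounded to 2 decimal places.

9.66%

(1 + g_nom) = (1 + g_real)(1 + π), so π = 1.1350 / 1.0350 − 1 = 0.09662.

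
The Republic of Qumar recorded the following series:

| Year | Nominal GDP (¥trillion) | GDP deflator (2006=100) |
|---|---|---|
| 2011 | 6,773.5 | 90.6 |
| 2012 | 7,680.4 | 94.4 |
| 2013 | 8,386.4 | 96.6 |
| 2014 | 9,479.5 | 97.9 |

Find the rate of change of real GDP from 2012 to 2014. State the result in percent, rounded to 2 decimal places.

19.01%

Real GDP 2012 = 7680.4/0.944 = 8136.02.
Real GDP 2014 = 9479.5/0.979 = 9682.84.
Change = 9682.84/8136.02 − 1 = 0.1901.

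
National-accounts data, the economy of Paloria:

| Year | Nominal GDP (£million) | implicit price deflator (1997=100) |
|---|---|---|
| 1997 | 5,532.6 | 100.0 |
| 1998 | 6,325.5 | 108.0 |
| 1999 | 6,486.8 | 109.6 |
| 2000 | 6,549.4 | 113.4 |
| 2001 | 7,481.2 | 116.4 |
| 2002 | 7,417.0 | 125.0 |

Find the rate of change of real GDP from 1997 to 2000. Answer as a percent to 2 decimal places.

4.39%

Real GDP 1997 = 5532.6/1.000 = 5532.60.
Real GDP 2000 = 6549.4/1.134 = 5775.49.
Change = 5775.49/5532.60 − 1 = 0.0439.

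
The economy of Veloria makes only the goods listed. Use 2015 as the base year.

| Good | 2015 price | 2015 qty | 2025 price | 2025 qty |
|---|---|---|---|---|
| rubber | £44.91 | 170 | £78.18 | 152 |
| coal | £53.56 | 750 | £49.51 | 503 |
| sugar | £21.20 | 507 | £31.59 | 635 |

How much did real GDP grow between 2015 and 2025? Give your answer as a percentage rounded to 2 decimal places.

Real GDP 2015 = Nominal GDP 2015 = 44.91·170 + 53.56·750 + 21.20·507 = 58553.10.
Real GDP 2025 (at 2015 prices) = 44.91·152 + 53.56·503 + 21.20·635 = 47229.00.
Real growth = 47229.00/58553.10 − 1 = -0.1934.

-19.34%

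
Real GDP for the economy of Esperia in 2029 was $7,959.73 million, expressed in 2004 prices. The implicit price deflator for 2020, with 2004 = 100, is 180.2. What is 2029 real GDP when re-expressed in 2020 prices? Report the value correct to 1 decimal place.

Real GDP in 2020 prices = Real GDP in 2004 prices × (P_2020/P_2004) = 7959.73 × 1.802 = 14343.43.

$14,343.4 million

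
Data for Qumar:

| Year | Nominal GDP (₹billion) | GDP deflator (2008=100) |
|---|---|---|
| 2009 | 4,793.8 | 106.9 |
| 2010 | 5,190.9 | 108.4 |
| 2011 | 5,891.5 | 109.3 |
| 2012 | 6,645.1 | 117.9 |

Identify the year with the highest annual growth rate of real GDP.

2010: real = 5190.9/1.084 = 4788.65; growth vs 2009 (4484.38) = 6.79%.
2011: real = 5891.5/1.093 = 5390.21; growth vs 2010 (4788.65) = 12.56%.
2012: real = 6645.1/1.179 = 5636.22; growth vs 2011 (5390.21) = 4.56%.

2011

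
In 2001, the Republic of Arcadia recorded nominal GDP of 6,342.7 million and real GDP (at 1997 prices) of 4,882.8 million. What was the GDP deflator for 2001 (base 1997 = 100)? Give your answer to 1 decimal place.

129.9

GDP deflator = (Nominal / Real) × 100 = 6342.7 / 4882.8 × 100 = 129.90.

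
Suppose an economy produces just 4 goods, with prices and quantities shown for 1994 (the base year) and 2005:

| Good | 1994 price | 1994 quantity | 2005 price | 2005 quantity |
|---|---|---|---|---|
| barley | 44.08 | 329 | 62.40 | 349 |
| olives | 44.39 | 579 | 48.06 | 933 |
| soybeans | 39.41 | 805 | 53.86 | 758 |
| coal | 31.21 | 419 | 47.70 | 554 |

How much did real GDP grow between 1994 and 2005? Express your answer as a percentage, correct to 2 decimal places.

22.30%

Real GDP 1994 = Nominal GDP 1994 = 44.08·329 + 44.39·579 + 39.41·805 + 31.21·419 = 85006.17.
Real GDP 2005 (at 1994 prices) = 44.08·349 + 44.39·933 + 39.41·758 + 31.21·554 = 103962.91.
Real growth = 103962.91/85006.17 − 1 = 0.2230.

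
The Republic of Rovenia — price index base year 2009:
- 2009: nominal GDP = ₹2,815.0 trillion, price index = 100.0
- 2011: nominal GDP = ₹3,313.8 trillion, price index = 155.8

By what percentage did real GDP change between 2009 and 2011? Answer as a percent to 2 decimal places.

-24.44%

Deflate each year: 2009 → 2815.0/1.000 = 2815.00; 2011 → 3313.8/1.558 = 2126.96.
So real GDP changed by 2126.96/2815.00 − 1 = -0.2444, i.e. -24.44%.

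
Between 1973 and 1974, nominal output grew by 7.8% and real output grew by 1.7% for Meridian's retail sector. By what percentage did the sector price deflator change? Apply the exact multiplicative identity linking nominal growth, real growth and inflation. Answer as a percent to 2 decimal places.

(1 + g_nom) = (1 + g_real)(1 + π), so π = 1.0780 / 1.0170 − 1 = 0.05998.

6.00%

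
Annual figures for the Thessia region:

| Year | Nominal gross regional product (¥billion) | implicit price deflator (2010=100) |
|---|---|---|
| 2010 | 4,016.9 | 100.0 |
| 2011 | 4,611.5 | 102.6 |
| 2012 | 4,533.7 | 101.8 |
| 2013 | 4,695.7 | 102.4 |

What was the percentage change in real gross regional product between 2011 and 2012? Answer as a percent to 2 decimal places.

-0.91%

Real gross regional product 2011 = 4611.5/1.026 = 4494.64.
Real gross regional product 2012 = 4533.7/1.018 = 4453.54.
Change = 4453.54/4494.64 − 1 = -0.0091.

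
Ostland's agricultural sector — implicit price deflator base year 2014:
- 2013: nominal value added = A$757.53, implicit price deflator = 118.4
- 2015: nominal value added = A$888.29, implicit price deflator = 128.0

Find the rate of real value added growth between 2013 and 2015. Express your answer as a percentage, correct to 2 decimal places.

Deflate each year: 2013 → 757.53/1.184 = 639.81; 2015 → 888.29/1.280 = 693.98.
So real value added changed by 693.98/639.81 − 1 = 0.0847, i.e. 8.47%.

8.47%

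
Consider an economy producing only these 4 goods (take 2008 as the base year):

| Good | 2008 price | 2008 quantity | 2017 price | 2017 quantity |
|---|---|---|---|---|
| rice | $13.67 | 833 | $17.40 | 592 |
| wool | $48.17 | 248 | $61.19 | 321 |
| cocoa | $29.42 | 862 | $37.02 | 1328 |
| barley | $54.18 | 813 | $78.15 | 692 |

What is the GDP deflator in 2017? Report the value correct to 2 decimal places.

Nominal GDP 2017 = 17.40·592 + 61.19·321 + 37.02·1328 + 78.15·692 = 133185.15.
Real GDP 2017 (at 2008 prices) = 13.67·592 + 48.17·321 + 29.42·1328 + 54.18·692 = 100117.53.
Deflator = Nominal/Real × 100 = 133185.15/100117.53 × 100 = 133.029.

133.03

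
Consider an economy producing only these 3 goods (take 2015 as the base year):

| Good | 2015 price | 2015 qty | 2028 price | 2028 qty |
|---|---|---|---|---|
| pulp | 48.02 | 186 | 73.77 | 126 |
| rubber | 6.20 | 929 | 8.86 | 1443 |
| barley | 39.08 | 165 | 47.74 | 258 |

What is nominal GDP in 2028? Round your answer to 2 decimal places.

34396.92

Nominal GDP 2028 = Σ (p_2028 × q_2028) = 73.77·126 + 8.86·1443 + 47.74·258 = 34396.92.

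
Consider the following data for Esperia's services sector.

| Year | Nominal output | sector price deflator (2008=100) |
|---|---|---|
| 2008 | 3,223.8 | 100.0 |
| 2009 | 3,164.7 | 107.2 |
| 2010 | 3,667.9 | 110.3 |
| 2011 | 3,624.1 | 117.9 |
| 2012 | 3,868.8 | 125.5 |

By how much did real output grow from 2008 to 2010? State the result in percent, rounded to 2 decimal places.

3.15%

Real output 2008 = 3223.8/1.000 = 3223.80.
Real output 2010 = 3667.9/1.103 = 3325.39.
Change = 3325.39/3223.80 − 1 = 0.0315.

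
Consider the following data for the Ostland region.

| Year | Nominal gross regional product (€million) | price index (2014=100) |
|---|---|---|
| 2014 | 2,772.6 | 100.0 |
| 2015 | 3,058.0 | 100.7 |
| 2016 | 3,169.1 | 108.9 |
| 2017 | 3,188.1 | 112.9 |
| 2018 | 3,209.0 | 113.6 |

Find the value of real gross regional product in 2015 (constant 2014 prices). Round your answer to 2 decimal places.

€3,036.74 million

Real gross regional product 2015 = 3058.0 / 1.007 = 3036.74.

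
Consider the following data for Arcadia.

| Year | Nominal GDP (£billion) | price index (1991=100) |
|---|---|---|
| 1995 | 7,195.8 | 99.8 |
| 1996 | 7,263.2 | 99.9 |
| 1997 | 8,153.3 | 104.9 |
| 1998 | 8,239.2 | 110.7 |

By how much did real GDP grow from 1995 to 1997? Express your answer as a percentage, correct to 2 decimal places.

7.80%

Real GDP 1995 = 7195.8/0.998 = 7210.22.
Real GDP 1997 = 8153.3/1.049 = 7772.45.
Change = 7772.45/7210.22 − 1 = 0.0780.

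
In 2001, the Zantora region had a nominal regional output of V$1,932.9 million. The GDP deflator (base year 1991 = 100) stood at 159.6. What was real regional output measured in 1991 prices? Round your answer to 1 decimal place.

Real regional output = Nominal / (GDP deflator/100) = 1932.9 / 1.596 = 1211.09.

V$1,211.1 million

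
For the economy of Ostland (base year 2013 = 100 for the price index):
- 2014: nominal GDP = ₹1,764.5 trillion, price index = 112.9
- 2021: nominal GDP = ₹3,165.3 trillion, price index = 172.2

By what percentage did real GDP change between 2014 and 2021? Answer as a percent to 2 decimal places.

17.61%

Deflate each year: 2014 → 1764.5/1.129 = 1562.89; 2021 → 3165.3/1.722 = 1838.15.
So real GDP changed by 1838.15/1562.89 − 1 = 0.1761, i.e. 17.61%.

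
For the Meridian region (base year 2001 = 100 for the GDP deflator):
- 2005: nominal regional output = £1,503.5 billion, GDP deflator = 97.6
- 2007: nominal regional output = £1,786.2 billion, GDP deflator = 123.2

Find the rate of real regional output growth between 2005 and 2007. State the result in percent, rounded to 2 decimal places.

-5.88%

Real regional output 2005 = 1503.5 / 0.976 = 1540.47.
Real regional output 2007 = 1786.2 / 1.232 = 1449.84.
Real growth = 1449.84 / 1540.47 − 1 = -0.0588.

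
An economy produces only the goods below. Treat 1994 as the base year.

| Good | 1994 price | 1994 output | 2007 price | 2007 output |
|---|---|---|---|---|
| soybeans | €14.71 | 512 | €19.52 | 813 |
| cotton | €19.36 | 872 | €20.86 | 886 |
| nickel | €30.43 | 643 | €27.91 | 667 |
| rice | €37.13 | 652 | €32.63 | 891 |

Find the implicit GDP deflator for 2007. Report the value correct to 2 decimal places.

99.45

Nominal GDP 2007 = 19.52·813 + 20.86·886 + 27.91·667 + 32.63·891 = 82041.02.
Real GDP 2007 (at 1994 prices) = 14.71·813 + 19.36·886 + 30.43·667 + 37.13·891 = 82491.83.
Deflator = Nominal/Real × 100 = 82041.02/82491.83 × 100 = 99.454.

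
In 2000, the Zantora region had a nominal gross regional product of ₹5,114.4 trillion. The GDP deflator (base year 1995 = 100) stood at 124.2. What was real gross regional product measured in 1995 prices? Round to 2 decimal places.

₹4,117.87 trillion

Real gross regional product = Nominal / (GDP deflator/100) = 5114.4 / 1.242 = 4117.87.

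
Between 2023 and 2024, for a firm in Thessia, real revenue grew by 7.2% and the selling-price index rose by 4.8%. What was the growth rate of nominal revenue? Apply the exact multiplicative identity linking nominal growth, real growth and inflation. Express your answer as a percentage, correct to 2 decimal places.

12.35%

(1 + g_nom) = (1 + g_real)(1 + π) = 1.0720 × 1.0480 = 1.12346.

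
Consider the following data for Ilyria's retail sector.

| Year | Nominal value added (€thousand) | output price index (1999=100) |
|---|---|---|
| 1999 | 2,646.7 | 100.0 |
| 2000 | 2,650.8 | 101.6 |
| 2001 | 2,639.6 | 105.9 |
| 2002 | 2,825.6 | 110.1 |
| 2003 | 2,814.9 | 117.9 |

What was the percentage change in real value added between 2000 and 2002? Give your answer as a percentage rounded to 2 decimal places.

-1.64%

Real value added 2000 = 2650.8/1.016 = 2609.06.
Real value added 2002 = 2825.6/1.101 = 2566.39.
Change = 2566.39/2609.06 − 1 = -0.0164.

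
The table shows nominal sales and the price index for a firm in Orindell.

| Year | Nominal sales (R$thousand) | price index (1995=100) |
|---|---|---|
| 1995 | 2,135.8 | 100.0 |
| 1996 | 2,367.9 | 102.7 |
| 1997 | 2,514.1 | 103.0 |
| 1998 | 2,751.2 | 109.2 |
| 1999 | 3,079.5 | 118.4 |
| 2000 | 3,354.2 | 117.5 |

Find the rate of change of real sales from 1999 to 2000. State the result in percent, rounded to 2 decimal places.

Real sales 1999 = 3079.5/1.184 = 2600.93.
Real sales 2000 = 3354.2/1.175 = 2854.64.
Change = 2854.64/2600.93 − 1 = 0.0975.

9.75%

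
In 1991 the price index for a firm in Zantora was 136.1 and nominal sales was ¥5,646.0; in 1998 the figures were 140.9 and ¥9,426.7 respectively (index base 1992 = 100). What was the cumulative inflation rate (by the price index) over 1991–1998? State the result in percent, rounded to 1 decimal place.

Price-level change = 140.9 / 136.1 − 1 = 0.0353.

3.5%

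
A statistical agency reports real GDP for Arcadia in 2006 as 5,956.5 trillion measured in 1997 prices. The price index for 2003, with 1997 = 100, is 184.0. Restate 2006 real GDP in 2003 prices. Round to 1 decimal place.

10,960.0 trillion

Real GDP in 2003 prices = Real GDP in 1997 prices × (P_2003/P_1997) = 5956.5 × 1.840 = 10959.96.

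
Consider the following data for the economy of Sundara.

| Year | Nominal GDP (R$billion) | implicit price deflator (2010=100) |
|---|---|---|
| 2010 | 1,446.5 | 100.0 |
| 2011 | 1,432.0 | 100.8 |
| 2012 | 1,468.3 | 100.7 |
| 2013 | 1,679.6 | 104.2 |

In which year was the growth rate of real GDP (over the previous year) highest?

2013

2011: real = 1432.0/1.008 = 1420.63; growth vs 2010 (1446.50) = -1.79%.
2012: real = 1468.3/1.007 = 1458.09; growth vs 2011 (1420.63) = 2.64%.
2013: real = 1679.6/1.042 = 1611.90; growth vs 2012 (1458.09) = 10.55%.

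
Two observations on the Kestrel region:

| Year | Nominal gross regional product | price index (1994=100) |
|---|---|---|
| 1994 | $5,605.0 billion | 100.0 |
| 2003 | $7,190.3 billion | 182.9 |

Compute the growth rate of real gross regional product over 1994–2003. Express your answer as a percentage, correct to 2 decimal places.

-29.86%

Real gross regional product 1994 = 5605.0 / 1.000 = 5605.00.
Real gross regional product 2003 = 7190.3 / 1.829 = 3931.27.
Real growth = 3931.27 / 5605.00 − 1 = -0.2986.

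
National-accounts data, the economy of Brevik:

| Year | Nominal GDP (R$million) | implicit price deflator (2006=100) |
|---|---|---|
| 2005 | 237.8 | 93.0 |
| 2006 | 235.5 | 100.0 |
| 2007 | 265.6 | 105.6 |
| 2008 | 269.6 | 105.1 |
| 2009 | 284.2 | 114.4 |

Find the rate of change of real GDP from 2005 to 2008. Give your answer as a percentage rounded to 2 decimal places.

Real GDP 2005 = 237.8/0.930 = 255.70.
Real GDP 2008 = 269.6/1.051 = 256.52.
Change = 256.52/255.70 − 1 = 0.0032.

0.32%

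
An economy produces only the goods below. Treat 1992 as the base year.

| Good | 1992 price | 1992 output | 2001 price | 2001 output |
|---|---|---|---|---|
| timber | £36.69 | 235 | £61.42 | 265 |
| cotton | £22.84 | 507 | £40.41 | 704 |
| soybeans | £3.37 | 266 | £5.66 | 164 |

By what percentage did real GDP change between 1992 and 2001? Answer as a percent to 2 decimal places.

Real GDP 1992 = Nominal GDP 1992 = 36.69·235 + 22.84·507 + 3.37·266 = 21098.45.
Real GDP 2001 (at 1992 prices) = 36.69·265 + 22.84·704 + 3.37·164 = 26354.89.
Real growth = 26354.89/21098.45 − 1 = 0.2491.

24.91%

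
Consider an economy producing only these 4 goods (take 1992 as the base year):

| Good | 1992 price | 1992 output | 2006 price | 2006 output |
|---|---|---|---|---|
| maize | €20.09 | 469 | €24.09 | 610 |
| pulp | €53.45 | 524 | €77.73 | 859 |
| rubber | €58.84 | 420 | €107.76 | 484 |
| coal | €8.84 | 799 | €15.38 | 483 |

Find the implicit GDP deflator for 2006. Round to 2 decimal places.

155.14

Nominal GDP 2006 = 24.09·610 + 77.73·859 + 107.76·484 + 15.38·483 = 141049.35.
Real GDP 2006 (at 1992 prices) = 20.09·610 + 53.45·859 + 58.84·484 + 8.84·483 = 90916.73.
Deflator = Nominal/Real × 100 = 141049.35/90916.73 × 100 = 155.141.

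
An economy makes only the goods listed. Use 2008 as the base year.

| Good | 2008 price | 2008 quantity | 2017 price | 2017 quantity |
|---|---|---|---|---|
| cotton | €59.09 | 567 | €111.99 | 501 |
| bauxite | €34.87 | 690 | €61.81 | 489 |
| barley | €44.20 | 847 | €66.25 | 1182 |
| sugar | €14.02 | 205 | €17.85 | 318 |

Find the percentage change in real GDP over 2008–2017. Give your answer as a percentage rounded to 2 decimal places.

5.60%

Real GDP 2008 = Nominal GDP 2008 = 59.09·567 + 34.87·690 + 44.20·847 + 14.02·205 = 97875.83.
Real GDP 2017 (at 2008 prices) = 59.09·501 + 34.87·489 + 44.20·1182 + 14.02·318 = 103358.28.
Real growth = 103358.28/97875.83 − 1 = 0.0560.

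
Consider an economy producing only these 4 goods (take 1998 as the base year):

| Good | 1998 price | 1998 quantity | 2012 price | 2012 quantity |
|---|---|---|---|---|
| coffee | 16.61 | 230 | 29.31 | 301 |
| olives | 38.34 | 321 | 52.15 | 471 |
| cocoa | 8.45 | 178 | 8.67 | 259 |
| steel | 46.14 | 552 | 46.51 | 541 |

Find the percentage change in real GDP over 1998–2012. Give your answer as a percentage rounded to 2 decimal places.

Real GDP 1998 = Nominal GDP 1998 = 16.61·230 + 38.34·321 + 8.45·178 + 46.14·552 = 43100.82.
Real GDP 2012 (at 1998 prices) = 16.61·301 + 38.34·471 + 8.45·259 + 46.14·541 = 50208.04.
Real growth = 50208.04/43100.82 − 1 = 0.1649.

16.49%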